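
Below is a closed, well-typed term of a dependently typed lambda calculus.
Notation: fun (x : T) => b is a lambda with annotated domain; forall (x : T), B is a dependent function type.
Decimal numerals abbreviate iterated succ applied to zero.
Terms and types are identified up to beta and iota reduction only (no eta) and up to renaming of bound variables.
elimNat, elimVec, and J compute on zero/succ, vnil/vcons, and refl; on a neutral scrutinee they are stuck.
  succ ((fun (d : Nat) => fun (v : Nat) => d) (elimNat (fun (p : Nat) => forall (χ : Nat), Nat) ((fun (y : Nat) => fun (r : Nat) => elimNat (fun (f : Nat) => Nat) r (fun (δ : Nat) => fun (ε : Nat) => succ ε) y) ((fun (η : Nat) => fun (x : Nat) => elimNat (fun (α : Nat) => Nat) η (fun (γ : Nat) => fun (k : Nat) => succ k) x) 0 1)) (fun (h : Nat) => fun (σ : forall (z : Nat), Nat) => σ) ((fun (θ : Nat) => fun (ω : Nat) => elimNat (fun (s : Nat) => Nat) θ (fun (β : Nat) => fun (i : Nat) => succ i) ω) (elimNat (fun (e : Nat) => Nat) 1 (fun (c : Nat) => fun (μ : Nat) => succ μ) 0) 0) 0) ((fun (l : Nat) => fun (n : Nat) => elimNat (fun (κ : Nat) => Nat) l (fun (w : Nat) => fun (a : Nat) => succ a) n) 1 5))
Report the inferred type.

inferred type:
  Nat


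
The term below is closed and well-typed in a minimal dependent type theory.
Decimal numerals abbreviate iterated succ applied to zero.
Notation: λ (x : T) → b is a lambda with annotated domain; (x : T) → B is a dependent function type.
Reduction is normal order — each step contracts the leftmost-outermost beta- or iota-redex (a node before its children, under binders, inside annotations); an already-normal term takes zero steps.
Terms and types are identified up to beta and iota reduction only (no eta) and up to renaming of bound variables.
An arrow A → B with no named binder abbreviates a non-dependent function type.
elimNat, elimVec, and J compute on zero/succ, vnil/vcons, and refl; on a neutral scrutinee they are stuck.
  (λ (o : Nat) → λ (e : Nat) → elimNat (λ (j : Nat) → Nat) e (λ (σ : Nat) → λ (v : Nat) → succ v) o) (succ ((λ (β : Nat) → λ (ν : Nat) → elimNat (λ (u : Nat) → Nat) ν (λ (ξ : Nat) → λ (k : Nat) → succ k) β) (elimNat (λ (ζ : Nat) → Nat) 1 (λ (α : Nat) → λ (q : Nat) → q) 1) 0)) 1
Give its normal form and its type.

normal form:
  3
type:
  Nat


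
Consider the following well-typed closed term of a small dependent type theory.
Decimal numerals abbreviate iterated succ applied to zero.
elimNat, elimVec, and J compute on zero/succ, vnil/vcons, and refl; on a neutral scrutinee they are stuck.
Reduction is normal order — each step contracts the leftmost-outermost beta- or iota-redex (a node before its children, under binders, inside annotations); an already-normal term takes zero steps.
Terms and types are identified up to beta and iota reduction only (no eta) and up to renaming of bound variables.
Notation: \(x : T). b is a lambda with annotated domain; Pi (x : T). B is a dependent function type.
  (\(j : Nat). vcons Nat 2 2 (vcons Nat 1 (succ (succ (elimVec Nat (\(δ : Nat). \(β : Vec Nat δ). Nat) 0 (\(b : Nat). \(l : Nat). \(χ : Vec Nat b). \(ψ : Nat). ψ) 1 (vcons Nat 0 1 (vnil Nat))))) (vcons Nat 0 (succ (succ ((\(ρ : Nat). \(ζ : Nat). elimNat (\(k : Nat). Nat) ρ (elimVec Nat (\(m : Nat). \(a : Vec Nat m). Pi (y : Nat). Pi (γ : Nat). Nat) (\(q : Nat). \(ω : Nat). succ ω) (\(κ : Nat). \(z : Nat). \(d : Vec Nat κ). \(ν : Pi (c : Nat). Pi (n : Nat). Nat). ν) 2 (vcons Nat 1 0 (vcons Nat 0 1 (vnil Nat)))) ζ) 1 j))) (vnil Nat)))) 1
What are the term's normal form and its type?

reduced normal form:
  vcons Nat 2 2 (vcons Nat 1 2 (vcons Nat 0 4 (vnil Nat)))
the term's type:
  Vec Nat 3
observation: 24 normal-order steps separate the term from its normal form.


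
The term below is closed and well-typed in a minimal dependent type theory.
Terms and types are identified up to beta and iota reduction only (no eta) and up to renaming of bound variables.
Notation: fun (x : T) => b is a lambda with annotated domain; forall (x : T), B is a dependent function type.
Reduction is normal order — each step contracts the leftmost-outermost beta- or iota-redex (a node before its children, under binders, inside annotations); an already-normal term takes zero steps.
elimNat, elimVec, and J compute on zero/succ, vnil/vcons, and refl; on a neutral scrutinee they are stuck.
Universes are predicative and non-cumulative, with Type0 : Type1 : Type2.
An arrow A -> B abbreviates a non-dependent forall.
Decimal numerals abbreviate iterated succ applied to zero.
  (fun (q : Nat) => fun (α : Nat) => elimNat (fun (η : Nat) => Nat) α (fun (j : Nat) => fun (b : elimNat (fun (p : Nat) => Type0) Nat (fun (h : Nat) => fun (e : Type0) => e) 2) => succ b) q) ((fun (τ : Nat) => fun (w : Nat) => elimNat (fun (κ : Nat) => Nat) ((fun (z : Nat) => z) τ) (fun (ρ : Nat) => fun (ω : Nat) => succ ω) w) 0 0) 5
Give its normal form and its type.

reduced normal form:
  5
type:
  Nat
observation: the leftmost-outermost redex is a beta-redex, and normalization takes 14 steps.


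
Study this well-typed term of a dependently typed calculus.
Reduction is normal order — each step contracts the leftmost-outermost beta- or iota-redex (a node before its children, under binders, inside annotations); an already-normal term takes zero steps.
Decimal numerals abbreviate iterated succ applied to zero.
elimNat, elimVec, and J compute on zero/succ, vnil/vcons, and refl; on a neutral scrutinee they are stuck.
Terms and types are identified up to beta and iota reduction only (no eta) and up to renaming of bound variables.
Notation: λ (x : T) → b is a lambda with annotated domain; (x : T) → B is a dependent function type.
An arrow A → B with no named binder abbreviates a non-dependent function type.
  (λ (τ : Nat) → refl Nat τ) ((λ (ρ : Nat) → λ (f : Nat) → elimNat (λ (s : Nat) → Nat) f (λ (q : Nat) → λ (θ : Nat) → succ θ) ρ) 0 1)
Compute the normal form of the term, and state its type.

reduced normal form:
  refl Nat 1
the term's type:
  Eq Nat 1 1


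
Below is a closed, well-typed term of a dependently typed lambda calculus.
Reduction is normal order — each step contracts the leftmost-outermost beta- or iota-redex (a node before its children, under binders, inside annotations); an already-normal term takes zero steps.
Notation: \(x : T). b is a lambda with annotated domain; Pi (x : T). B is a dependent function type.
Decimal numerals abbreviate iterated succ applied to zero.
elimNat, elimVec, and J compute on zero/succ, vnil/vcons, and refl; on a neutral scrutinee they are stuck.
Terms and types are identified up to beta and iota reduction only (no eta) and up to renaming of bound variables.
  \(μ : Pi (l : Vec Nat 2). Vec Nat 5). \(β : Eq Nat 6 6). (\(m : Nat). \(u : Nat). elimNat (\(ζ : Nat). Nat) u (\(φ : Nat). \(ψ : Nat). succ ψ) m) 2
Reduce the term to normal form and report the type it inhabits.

resulting normal form:
  \(μ : Pi (l : Vec Nat 2). Vec Nat 5). \(β : Eq Nat 6 6). \(m : Nat). succ (succ m)
type:
  Pi (μ : Pi (l : Vec Nat 2). Vec Nat 5). Pi (β : Eq Nat 6 6). Pi (m : Nat). Nat
observation: 8 normal-order steps normalize the term, beginning with a beta-redex.


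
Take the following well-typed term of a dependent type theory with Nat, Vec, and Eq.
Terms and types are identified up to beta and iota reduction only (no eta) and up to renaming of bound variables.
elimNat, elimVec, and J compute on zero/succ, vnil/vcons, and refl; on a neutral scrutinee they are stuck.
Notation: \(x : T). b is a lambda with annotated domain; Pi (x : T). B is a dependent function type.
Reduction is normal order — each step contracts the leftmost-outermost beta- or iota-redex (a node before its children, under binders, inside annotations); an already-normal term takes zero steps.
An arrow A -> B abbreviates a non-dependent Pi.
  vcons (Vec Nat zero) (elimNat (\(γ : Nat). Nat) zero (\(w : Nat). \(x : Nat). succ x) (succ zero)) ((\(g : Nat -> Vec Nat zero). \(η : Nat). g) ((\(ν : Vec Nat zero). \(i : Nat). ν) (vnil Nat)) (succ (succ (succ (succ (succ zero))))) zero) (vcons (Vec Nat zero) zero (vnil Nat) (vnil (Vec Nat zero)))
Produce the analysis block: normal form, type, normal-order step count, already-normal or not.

resulting normal form:
  vcons (Vec Nat zero) (succ zero) (vnil Nat) (vcons (Vec Nat zero) zero (vnil Nat) (vnil (Vec Nat zero)))
the term's type:
  Vec (Vec Nat zero) (succ (succ zero))
steps to reach normal form (normal order): 8
term was already normal: no
first redex: an elimNat iota-redex


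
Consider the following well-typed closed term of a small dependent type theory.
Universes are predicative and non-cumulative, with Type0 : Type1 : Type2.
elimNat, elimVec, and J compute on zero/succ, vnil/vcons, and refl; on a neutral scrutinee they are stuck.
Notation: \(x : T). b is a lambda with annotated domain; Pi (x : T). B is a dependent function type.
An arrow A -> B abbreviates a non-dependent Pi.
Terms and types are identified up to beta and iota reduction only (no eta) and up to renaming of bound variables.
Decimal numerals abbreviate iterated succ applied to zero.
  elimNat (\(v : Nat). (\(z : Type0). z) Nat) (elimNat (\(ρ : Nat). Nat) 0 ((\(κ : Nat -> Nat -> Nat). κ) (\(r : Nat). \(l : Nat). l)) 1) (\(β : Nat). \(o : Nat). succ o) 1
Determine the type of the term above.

type:
  Nat


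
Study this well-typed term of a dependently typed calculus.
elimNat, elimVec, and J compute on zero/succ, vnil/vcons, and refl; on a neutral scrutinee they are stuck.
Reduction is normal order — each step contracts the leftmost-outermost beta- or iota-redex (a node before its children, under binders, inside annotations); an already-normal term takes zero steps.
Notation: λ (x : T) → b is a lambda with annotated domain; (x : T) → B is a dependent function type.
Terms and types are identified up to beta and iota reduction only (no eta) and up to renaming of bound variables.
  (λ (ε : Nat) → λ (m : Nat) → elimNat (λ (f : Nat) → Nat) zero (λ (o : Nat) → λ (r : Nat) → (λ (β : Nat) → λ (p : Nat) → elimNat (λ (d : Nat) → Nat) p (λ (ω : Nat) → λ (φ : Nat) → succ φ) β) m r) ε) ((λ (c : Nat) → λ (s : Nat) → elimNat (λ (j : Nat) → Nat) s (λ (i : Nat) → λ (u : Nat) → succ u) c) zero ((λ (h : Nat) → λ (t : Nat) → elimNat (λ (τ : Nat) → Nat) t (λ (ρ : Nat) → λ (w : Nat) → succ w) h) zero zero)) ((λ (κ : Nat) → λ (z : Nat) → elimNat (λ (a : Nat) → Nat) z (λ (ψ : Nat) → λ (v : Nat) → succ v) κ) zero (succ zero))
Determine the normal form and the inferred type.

normal form:
  zero
the term's type:
  Nat


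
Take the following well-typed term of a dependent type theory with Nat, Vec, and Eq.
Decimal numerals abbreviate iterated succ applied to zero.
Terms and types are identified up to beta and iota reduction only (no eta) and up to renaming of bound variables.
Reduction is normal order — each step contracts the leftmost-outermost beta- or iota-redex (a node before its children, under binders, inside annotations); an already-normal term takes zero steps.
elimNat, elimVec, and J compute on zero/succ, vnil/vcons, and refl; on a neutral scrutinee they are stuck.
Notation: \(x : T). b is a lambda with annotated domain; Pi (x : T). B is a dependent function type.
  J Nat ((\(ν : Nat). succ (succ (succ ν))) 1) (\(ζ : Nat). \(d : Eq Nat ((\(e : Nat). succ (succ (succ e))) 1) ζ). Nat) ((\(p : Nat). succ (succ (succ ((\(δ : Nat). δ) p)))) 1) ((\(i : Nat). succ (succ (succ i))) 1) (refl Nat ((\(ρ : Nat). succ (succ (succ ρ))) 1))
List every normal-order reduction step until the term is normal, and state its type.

normal-order reduction sequence:
  J Nat ((\(ν : Nat). succ (succ (succ ν))) 1) (\(ζ : Nat). \(d : Eq Nat ((\(e : Nat). succ (succ (succ e))) 1) ζ). Nat) ((\(p : Nat). succ (succ (succ ((\(δ : Nat). δ) p)))) 1) ((\(i : Nat). succ (succ (succ i))) 1) (refl Nat ((\(ρ : Nat). succ (succ (succ ρ))) 1))
  ~> (\(ν : Nat). succ (succ (succ ((\(ζ : Nat). ζ) ν)))) 1
  ~> succ (succ (succ ((\(ν : Nat). ν) 1)))
  ~> 4
inferred type:
  Nat


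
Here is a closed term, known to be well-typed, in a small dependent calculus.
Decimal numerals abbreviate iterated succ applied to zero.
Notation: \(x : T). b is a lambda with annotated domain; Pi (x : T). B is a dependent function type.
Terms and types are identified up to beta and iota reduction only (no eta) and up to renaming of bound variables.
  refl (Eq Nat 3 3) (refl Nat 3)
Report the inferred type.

inferred type:
  Eq (Eq Nat 3 3) (refl Nat 3) (refl Nat 3)


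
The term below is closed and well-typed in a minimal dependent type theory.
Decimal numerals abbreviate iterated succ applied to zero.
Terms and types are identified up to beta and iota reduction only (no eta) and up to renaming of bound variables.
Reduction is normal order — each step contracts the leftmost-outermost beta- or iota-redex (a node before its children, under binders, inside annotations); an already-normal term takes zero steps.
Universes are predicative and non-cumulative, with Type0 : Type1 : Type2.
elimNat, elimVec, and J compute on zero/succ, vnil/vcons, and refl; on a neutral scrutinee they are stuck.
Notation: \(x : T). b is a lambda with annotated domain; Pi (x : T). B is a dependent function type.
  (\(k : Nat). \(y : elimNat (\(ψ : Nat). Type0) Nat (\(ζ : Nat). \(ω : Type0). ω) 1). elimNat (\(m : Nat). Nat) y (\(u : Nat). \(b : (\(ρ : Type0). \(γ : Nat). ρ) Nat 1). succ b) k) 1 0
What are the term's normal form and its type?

resulting normal form:
  1
type:
  Nat
observation: the term reaches its normal form after 6 normal-order steps.


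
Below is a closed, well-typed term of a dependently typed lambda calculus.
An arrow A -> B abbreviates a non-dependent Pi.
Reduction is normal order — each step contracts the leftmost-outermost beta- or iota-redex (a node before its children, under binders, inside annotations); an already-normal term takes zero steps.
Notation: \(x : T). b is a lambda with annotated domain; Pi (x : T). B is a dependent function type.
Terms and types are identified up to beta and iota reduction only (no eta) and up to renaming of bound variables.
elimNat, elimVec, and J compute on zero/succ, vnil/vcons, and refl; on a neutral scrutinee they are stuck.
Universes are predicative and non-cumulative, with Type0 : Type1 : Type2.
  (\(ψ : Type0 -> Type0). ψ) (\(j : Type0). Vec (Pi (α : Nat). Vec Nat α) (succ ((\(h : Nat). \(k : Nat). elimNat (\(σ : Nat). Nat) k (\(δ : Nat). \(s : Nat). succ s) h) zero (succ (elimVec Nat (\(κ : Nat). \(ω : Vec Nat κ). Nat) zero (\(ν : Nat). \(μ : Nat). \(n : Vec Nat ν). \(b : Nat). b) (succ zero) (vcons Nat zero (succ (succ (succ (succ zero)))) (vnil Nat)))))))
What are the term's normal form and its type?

reduced normal form:
  \(ψ : Type0). Vec (Pi (j : Nat). Vec Nat j) (succ (succ zero))
type:
  Type0 -> Type0


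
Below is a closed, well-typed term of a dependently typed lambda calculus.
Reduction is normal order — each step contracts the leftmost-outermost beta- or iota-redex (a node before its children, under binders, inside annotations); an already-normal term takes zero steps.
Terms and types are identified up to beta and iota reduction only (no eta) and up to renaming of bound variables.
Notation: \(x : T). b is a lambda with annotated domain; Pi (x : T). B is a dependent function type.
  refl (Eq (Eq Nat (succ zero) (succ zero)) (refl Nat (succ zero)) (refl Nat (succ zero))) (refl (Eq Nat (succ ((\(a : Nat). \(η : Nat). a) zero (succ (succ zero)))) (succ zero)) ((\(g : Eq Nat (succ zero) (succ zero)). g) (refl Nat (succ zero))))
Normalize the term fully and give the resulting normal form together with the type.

resulting normal form:
  refl (Eq (Eq Nat (succ zero) (succ zero)) (refl Nat (succ zero)) (refl Nat (succ zero))) (refl (Eq Nat (succ zero) (succ zero)) (refl Nat (succ zero)))
type:
  Eq (Eq (Eq Nat (succ zero) (succ zero)) (refl Nat (succ zero)) (refl Nat (succ zero))) (refl (Eq Nat (succ zero) (succ zero)) (refl Nat (succ zero))) (refl (Eq Nat (succ zero) (succ zero)) (refl Nat (succ zero)))
observation: 3 normal-order steps normalize the term, beginning with a beta-redex.


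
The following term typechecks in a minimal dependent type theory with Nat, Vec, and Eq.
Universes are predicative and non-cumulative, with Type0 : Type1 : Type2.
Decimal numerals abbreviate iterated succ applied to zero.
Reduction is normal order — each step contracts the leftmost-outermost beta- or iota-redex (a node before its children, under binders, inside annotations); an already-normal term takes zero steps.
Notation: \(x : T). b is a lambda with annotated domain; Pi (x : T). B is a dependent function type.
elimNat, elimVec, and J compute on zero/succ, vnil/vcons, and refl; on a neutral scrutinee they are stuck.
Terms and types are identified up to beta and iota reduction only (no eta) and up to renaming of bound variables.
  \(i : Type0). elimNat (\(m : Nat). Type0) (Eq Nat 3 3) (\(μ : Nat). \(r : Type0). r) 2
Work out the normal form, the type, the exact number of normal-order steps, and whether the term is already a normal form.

resulting normal form:
  \(i : Type0). Eq Nat 3 3
inferred type:
  Pi (i : Type0). Type0
reduction steps (normal order): 7
started in normal form: no
first contracted redex: an elimNat iota-redex


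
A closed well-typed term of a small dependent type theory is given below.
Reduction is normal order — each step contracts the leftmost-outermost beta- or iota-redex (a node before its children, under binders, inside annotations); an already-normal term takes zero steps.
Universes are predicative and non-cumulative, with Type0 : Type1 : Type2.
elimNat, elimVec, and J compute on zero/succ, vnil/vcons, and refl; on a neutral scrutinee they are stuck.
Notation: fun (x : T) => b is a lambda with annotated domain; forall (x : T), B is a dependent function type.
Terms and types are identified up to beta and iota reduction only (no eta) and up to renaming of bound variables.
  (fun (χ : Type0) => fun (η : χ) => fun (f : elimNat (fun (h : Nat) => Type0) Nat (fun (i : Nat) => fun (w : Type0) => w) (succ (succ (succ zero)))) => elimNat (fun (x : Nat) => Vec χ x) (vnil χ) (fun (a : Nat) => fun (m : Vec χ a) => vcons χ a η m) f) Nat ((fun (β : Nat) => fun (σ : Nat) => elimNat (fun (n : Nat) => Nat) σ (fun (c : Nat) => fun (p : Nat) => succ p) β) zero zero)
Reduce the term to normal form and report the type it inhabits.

normal form:
  fun (χ : Nat) => elimNat (fun (η : Nat) => Vec Nat η) (vnil Nat) (fun (f : Nat) => fun (h : Vec Nat f) => vcons Nat f zero h) χ
inferred type:
  forall (χ : Nat), Vec Nat χ


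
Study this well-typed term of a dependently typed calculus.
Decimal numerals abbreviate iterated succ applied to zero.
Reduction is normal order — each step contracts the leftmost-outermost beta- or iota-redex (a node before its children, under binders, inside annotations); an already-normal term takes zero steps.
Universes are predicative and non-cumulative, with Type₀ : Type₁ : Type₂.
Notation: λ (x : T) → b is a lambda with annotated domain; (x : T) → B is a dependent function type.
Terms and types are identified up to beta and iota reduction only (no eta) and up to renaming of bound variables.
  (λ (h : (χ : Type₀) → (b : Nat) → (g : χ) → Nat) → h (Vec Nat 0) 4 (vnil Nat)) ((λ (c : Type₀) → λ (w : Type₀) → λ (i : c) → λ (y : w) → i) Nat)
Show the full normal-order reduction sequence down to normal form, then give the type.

reduction (normal order):
  (λ (h : (χ : Type₀) → (b : Nat) → (g : χ) → Nat) → h (Vec Nat 0) 4 (vnil Nat)) ((λ (c : Type₀) → λ (w : Type₀) → λ (i : c) → λ (y : w) → i) Nat)
  ~> (λ (h : Type₀) → λ (χ : Type₀) → λ (b : h) → λ (g : χ) → b) Nat (Vec Nat 0) 4 (vnil Nat)
  ~> (λ (h : Type₀) → λ (χ : Nat) → λ (b : h) → χ) (Vec Nat 0) 4 (vnil Nat)
  ~> (λ (h : Nat) → λ (χ : Vec Nat 0) → h) 4 (vnil Nat)
  ~> (λ (h : Vec Nat 0) → 4) (vnil Nat)
  ~> 4
inferred type:
  Nat


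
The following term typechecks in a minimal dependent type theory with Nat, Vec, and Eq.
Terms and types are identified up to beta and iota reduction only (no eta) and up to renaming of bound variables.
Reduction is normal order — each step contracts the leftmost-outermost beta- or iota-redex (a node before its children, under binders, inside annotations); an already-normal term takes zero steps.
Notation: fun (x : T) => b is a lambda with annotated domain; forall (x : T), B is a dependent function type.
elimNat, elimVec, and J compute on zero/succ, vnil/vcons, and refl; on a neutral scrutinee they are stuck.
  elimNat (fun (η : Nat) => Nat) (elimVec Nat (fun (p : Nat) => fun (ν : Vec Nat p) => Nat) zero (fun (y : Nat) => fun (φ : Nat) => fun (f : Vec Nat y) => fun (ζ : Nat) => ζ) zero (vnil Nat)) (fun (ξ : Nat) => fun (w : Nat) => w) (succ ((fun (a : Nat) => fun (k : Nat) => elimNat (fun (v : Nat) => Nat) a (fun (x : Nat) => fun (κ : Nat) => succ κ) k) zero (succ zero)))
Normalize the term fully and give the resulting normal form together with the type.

reduced normal form:
  zero
type:
  Nat
observation: normalization takes exactly 14 steps under the normal-order strategy.


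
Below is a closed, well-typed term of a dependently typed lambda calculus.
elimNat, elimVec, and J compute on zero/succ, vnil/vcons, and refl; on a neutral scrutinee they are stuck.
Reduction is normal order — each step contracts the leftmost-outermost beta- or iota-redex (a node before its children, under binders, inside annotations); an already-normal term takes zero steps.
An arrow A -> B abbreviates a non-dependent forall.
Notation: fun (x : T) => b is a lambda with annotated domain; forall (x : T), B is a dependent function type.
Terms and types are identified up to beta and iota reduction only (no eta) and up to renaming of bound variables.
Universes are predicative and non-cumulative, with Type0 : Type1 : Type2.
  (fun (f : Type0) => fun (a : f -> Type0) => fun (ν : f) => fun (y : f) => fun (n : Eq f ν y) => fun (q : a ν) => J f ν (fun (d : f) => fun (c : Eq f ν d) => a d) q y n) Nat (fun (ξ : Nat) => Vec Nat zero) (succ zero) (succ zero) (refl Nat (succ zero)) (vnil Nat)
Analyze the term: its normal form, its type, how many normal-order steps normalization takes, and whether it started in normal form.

normal form:
  vnil Nat
the term's type:
  Vec Nat zero
normal-order step count: 7
started in normal form: no
first contracted redex: a beta-redex


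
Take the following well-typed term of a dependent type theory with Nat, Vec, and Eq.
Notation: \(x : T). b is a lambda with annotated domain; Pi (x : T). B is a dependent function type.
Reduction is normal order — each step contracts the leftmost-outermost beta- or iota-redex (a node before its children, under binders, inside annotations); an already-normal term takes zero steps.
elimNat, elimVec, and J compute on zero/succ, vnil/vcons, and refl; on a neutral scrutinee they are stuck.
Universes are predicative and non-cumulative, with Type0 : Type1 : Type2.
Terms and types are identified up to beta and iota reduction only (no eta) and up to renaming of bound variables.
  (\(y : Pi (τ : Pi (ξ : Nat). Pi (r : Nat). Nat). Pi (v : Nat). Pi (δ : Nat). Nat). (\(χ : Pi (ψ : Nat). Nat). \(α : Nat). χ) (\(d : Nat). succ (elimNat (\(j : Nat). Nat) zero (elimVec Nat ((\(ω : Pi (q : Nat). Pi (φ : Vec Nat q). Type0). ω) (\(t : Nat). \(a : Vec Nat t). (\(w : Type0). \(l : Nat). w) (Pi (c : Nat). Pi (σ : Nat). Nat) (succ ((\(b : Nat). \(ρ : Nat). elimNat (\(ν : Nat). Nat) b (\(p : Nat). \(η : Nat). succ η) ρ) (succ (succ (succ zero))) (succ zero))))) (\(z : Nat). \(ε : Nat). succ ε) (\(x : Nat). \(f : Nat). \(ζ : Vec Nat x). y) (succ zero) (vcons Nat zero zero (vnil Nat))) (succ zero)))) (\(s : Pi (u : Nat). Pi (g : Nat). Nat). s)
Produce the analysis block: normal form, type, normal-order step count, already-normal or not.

resulting normal form:
  \(y : Nat). \(τ : Nat). succ (succ zero)
the term's type:
  Pi (y : Nat). Pi (τ : Nat). Nat
steps to reach normal form (normal order): 12
started in normal form: no
first contracted redex: a beta-redex


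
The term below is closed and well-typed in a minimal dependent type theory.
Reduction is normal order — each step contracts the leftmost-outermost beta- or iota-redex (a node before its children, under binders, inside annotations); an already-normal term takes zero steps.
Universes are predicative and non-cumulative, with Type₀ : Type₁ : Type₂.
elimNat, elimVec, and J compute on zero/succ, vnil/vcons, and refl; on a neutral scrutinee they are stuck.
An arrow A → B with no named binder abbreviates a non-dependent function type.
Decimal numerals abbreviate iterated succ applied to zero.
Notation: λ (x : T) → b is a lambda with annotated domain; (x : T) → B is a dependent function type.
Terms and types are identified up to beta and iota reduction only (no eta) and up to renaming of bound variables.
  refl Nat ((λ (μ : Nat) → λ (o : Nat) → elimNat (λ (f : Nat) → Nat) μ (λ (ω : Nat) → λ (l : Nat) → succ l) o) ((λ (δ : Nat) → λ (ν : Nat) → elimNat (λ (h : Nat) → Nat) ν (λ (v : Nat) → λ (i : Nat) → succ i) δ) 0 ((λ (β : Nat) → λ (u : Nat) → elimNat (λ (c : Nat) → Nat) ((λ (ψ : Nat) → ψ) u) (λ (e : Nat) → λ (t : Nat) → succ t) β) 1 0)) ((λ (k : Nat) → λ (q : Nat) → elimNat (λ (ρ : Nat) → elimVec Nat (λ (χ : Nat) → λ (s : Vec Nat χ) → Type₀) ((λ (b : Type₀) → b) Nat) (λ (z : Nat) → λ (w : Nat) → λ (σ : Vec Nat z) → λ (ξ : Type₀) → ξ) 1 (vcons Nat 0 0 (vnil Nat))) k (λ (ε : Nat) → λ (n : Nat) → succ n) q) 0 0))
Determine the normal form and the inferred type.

reduced normal form:
  refl Nat 1
type:
  Eq Nat 1 1


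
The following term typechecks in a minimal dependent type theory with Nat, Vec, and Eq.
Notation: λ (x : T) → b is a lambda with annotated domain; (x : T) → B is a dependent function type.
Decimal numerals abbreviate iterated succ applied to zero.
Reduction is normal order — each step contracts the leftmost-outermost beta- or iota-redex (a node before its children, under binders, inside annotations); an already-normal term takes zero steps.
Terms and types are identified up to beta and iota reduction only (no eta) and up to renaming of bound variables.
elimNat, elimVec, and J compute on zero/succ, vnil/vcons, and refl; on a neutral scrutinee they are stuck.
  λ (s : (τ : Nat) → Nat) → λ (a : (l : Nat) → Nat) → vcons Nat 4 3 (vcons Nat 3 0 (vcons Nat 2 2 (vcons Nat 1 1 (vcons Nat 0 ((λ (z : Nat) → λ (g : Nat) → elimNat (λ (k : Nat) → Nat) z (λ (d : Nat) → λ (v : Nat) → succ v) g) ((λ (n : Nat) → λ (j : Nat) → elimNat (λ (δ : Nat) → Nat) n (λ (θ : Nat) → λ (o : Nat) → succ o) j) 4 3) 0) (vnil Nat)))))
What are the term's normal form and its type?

resulting normal form:
  λ (s : (τ : Nat) → Nat) → λ (a : (l : Nat) → Nat) → vcons Nat 4 3 (vcons Nat 3 0 (vcons Nat 2 2 (vcons Nat 1 1 (vcons Nat 0 7 (vnil Nat)))))
the term's type:
  (s : (τ : Nat) → Nat) → (a : (l : Nat) → Nat) → Vec Nat 5
observation: the first redex contracted is a beta-redex; the normal form is reached in 15 normal-order steps.


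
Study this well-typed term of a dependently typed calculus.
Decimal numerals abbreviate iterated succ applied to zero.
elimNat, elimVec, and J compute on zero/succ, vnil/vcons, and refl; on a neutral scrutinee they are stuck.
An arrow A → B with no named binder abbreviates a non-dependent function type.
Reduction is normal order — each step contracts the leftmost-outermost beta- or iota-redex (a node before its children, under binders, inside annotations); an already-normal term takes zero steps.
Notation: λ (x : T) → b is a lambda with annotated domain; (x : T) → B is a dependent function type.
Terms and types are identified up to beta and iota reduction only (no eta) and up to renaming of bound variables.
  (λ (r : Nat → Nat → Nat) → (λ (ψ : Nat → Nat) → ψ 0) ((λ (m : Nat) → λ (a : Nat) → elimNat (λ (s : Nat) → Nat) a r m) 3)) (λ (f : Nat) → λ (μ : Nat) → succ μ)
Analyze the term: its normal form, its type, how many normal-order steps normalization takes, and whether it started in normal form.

reduced normal form:
  3
the term's type:
  Nat
reduction steps (normal order): 14
term was already normal: no
first redex: a beta-redex


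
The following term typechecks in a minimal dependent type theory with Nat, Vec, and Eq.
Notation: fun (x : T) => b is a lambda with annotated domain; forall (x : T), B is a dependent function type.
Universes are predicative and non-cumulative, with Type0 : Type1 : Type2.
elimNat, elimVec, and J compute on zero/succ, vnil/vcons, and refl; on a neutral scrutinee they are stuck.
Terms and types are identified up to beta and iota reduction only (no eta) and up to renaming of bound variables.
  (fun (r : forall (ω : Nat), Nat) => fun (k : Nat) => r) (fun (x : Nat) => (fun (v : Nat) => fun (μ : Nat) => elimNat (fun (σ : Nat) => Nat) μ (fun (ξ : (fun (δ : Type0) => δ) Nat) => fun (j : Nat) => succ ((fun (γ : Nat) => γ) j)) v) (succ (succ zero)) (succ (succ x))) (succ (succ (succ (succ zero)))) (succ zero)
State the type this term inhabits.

inferred type:
  Nat


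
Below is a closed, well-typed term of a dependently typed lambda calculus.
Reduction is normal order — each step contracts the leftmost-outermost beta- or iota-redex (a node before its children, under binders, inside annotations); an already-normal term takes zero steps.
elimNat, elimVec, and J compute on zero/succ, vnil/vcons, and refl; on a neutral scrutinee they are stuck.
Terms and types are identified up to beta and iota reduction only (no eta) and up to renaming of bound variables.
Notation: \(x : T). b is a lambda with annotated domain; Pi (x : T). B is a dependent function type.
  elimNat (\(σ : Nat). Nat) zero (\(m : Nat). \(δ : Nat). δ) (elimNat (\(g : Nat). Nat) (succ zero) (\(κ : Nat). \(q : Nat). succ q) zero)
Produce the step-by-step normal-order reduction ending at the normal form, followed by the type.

reduction (normal order):
  elimNat (\(σ : Nat). Nat) zero (\(m : Nat). \(δ : Nat). δ) (elimNat (\(g : Nat). Nat) (succ zero) (\(κ : Nat). \(q : Nat). succ q) zero)
  ~> elimNat (\(σ : Nat). Nat) zero (\(m : Nat). \(δ : Nat). δ) (succ zero)
  ~> (\(σ : Nat). \(m : Nat). m) zero (elimNat (\(δ : Nat). Nat) zero (\(g : Nat). \(κ : Nat). κ) zero)
  ~> (\(σ : Nat). σ) (elimNat (\(m : Nat). Nat) zero (\(δ : Nat). \(g : Nat). g) zero)
  ~> elimNat (\(σ : Nat). Nat) zero (\(m : Nat). \(δ : Nat). δ) zero
  ~> zero
the term's type:
  Nat


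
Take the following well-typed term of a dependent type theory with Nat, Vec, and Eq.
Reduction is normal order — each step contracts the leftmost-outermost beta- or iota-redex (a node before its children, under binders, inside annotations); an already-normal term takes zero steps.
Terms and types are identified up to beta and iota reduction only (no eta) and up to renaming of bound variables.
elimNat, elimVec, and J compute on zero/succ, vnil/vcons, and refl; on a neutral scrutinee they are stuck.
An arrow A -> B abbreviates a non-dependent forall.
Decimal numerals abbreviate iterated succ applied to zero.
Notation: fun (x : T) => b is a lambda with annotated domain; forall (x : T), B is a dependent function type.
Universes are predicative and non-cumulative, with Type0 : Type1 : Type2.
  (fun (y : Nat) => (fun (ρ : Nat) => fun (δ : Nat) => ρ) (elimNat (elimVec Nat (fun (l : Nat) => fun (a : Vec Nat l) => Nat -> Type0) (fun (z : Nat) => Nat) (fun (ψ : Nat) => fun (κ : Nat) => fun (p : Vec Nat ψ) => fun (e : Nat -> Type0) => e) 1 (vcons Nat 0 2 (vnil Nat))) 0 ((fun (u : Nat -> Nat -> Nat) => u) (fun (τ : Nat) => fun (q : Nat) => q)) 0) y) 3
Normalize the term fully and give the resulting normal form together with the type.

resulting normal form:
  0
type:
  Nat


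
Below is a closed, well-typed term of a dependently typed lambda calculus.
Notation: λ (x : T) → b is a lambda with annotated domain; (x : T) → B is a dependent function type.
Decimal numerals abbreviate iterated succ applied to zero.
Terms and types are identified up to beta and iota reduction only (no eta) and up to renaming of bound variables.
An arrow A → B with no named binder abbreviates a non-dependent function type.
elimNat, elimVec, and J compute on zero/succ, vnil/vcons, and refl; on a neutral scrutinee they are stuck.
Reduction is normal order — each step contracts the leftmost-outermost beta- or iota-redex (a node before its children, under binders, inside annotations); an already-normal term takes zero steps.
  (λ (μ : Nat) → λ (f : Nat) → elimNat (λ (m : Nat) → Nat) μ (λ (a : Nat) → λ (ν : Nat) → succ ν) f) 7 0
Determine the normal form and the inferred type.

normal form:
  7
the term's type:
  Nat


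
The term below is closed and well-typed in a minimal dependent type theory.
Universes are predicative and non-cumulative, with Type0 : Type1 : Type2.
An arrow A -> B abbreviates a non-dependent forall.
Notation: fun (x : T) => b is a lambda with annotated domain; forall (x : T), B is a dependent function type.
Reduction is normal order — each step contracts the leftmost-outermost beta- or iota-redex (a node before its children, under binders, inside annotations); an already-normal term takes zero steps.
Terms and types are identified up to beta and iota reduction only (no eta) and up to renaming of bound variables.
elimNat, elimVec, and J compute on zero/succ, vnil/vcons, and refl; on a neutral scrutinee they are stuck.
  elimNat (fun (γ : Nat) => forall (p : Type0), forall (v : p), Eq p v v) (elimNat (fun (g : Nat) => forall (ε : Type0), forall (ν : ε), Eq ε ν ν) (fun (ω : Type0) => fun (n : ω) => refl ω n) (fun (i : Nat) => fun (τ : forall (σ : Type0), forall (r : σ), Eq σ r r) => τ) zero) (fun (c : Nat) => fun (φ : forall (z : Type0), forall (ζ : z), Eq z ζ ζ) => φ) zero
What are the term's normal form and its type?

resulting normal form:
  fun (γ : Type0) => fun (p : γ) => refl γ p
inferred type:
  forall (γ : Type0), forall (p : γ), Eq γ p p


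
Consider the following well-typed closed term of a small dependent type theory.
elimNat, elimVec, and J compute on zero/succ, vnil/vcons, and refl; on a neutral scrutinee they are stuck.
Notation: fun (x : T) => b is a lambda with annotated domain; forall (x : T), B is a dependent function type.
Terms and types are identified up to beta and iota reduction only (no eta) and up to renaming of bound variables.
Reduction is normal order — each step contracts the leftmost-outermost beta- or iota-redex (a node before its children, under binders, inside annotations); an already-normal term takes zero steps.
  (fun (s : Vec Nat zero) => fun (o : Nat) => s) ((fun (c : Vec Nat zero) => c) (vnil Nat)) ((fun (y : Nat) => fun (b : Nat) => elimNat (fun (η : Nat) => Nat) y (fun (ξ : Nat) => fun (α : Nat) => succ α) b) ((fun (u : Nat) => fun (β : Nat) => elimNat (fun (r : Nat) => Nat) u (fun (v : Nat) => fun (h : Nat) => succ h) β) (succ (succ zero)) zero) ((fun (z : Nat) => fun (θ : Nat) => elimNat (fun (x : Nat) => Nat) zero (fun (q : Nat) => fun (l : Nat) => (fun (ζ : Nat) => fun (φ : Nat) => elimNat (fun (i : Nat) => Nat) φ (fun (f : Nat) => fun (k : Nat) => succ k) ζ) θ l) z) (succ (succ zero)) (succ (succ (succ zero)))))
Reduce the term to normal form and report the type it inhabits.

reduced normal form:
  vnil Nat
inferred type:
  Vec Nat zero


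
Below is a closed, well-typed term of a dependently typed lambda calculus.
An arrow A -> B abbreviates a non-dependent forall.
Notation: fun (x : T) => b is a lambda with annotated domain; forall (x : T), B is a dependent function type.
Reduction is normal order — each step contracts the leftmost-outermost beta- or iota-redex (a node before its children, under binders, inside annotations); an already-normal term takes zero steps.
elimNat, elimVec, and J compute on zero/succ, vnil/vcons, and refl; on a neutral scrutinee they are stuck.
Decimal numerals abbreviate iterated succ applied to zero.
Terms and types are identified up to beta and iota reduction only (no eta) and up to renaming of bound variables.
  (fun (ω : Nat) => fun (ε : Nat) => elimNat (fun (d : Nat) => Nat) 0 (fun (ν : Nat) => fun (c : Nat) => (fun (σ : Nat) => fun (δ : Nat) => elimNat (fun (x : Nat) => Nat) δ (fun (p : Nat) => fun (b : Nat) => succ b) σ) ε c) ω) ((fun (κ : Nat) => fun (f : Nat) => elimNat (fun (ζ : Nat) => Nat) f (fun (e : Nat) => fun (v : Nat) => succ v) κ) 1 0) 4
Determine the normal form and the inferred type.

resulting normal form:
  4
the term's type:
  Nat


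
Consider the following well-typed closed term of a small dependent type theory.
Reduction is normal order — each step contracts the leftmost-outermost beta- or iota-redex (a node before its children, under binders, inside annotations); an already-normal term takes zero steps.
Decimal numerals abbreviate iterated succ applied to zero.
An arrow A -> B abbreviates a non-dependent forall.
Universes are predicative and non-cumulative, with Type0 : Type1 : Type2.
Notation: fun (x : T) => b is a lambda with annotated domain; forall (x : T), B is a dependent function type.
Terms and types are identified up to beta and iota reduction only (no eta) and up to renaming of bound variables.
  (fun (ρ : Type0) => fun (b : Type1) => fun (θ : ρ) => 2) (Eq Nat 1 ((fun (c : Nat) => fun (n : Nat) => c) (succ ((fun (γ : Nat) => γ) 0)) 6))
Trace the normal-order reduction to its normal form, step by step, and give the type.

normal-order reduction:
  (fun (ρ : Type0) => fun (b : Type1) => fun (θ : ρ) => 2) (Eq Nat 1 ((fun (c : Nat) => fun (n : Nat) => c) (succ ((fun (γ : Nat) => γ) 0)) 6))
  ~> fun (ρ : Type1) => fun (b : Eq Nat 1 ((fun (θ : Nat) => fun (c : Nat) => θ) (succ ((fun (n : Nat) => n) 0)) 6)) => 2
  ~> fun (ρ : Type1) => fun (b : Eq Nat 1 ((fun (θ : Nat) => succ ((fun (c : Nat) => c) 0)) 6)) => 2
  ~> fun (ρ : Type1) => fun (b : Eq Nat 1 (succ ((fun (θ : Nat) => θ) 0))) => 2
  ~> fun (ρ : Type1) => fun (b : Eq Nat 1 1) => 2
type:
  Type1 -> Eq Nat 1 1 -> Nat


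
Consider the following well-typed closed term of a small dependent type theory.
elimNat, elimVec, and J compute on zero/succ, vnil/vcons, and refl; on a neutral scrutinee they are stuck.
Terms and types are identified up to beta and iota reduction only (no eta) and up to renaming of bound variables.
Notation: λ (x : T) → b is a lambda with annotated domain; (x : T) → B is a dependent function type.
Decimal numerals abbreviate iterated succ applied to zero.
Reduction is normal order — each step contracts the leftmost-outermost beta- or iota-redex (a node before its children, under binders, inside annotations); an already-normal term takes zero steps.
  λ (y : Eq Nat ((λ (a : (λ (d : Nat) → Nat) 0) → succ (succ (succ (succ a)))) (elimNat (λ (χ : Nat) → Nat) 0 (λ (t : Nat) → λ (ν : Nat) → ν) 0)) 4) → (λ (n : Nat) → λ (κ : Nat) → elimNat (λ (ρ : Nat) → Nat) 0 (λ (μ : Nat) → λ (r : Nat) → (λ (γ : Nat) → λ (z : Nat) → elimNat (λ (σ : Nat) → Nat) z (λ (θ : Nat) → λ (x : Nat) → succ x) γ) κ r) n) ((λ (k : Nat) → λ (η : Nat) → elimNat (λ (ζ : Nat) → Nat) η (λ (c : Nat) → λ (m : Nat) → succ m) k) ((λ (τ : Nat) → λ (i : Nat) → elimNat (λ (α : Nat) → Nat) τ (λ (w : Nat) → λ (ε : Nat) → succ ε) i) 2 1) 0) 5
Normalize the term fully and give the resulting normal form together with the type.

normal form:
  λ (y : Eq Nat 4 4) → 15
inferred type:
  (y : Eq Nat 4 4) → Nat


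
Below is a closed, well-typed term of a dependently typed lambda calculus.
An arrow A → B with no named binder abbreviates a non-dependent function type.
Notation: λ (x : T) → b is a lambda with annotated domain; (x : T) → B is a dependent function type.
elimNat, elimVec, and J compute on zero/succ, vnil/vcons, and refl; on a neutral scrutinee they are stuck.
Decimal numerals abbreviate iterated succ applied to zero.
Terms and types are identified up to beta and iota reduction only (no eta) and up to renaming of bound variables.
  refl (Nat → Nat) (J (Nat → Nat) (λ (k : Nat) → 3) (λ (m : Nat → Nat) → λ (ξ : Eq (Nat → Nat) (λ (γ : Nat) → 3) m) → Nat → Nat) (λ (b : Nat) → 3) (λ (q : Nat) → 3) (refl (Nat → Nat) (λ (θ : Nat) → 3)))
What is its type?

inferred type:
  Eq (Nat → Nat) (λ (k : Nat) → 3) (λ (m : Nat) → 3)
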